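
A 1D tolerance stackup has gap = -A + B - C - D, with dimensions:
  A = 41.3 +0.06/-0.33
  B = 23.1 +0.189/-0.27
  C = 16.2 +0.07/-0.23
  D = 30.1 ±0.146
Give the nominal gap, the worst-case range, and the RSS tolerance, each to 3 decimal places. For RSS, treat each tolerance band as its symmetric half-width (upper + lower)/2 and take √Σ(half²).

Stack each dimension's contribution:
  -A: nom -41.300 → Σnom=-41.300; wc +0.330/-0.060 → slack +0.330/-0.060; half-tol=0.195, Σhalf²=0.038025
  +B: nom +23.100 → Σnom=-18.200; wc +0.189/-0.270 → slack +0.519/-0.330; half-tol=0.230, Σhalf²=0.090695
  -C: nom -16.200 → Σnom=-34.400; wc +0.230/-0.070 → slack +0.749/-0.400; half-tol=0.150, Σhalf²=0.113195
  -D: nom -30.100 → Σnom=-64.500; wc +0.146/-0.146 → slack +0.895/-0.546; half-tol=0.146, Σhalf²=0.134511
Nominal = -64.500. Worst-case = [-64.500 - 0.546, -64.500 + 0.895] = [-65.046, -63.605]. RSS = √0.134511 = 0.367.

nominal=-64.500 wc=[-65.046,-63.605] rss=0.367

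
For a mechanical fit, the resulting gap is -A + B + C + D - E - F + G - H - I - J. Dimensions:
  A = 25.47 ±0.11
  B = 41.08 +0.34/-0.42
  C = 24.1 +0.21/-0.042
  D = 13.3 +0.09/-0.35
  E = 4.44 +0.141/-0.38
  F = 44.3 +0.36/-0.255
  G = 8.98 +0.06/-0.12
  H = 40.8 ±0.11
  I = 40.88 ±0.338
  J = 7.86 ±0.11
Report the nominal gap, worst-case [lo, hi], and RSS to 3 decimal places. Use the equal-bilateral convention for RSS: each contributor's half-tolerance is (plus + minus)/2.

Stack each dimension's contribution:
  -A: nom -25.470 → Σnom=-25.470; wc +0.110/-0.110 → slack +0.110/-0.110; half-tol=0.110, Σhalf²=0.012100
  +B: nom +41.080 → Σnom=15.610; wc +0.340/-0.420 → slack +0.450/-0.530; half-tol=0.380, Σhalf²=0.156500
  +C: nom +24.100 → Σnom=39.710; wc +0.210/-0.042 → slack +0.660/-0.572; half-tol=0.126, Σhalf²=0.172376
  +D: nom +13.300 → Σnom=53.010; wc +0.090/-0.350 → slack +0.750/-0.922; half-tol=0.220, Σhalf²=0.220776
  -E: nom -4.440 → Σnom=48.570; wc +0.380/-0.141 → slack +1.130/-1.063; half-tol=0.261, Σhalf²=0.288636
  -F: nom -44.300 → Σnom=4.270; wc +0.255/-0.360 → slack +1.385/-1.423; half-tol=0.307, Σhalf²=0.383193
  +G: nom +8.980 → Σnom=13.250; wc +0.060/-0.120 → slack +1.445/-1.543; half-tol=0.090, Σhalf²=0.391293
  -H: nom -40.800 → Σnom=-27.550; wc +0.110/-0.110 → slack +1.555/-1.653; half-tol=0.110, Σhalf²=0.403393
  -I: nom -40.880 → Σnom=-68.430; wc +0.338/-0.338 → slack +1.893/-1.991; half-tol=0.338, Σhalf²=0.517637
  -J: nom -7.860 → Σnom=-76.290; wc +0.110/-0.110 → slack +2.003/-2.101; half-tol=0.110, Σhalf²=0.529737
Nominal = -76.290. Worst-case = [-76.290 - 2.101, -76.290 + 2.003] = [-78.391, -74.287]. RSS = √0.529737 = 0.728.

nominal=-76.290 wc=[-78.391,-74.287] rss=0.728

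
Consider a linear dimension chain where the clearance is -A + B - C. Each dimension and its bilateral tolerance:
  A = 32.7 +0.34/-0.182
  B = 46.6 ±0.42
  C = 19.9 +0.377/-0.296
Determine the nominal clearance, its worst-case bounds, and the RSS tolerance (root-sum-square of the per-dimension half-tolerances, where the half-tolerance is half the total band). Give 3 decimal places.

Stack each dimension's contribution:
  -A: nom -32.700 → Σnom=-32.700; wc +0.182/-0.340 → slack +0.182/-0.340; half-tol=0.261, Σhalf²=0.068121
  +B: nom +46.600 → Σnom=13.900; wc +0.420/-0.420 → slack +0.602/-0.760; half-tol=0.420, Σhalf²=0.244521
  -C: nom -19.900 → Σnom=-6.000; wc +0.296/-0.377 → slack +0.898/-1.137; half-tol=0.337, Σhalf²=0.357753
Nominal = -6.000. Worst-case = [-6.000 - 1.137, -6.000 + 0.898] = [-7.137, -5.102]. RSS = √0.357753 = 0.598.

nominal=-6.000 wc=[-7.137,-5.102] rss=0.598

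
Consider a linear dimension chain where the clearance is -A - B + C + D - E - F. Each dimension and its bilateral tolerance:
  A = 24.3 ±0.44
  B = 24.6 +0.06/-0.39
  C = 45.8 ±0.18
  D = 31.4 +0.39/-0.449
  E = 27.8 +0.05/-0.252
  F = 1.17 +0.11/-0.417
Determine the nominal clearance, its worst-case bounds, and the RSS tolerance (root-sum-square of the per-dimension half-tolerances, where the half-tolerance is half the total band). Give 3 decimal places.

nominal=-0.670 wc=[-1.959,1.399] rss=0.738

Stack each dimension's contribution:
  -A: nom -24.300 → Σnom=-24.300; wc +0.440/-0.440 → slack +0.440/-0.440; half-tol=0.440, Σhalf²=0.193600
  -B: nom -24.600 → Σnom=-48.900; wc +0.390/-0.060 → slack +0.830/-0.500; half-tol=0.225, Σhalf²=0.244225
  +C: nom +45.800 → Σnom=-3.100; wc +0.180/-0.180 → slack +1.010/-0.680; half-tol=0.180, Σhalf²=0.276625
  +D: nom +31.400 → Σnom=28.300; wc +0.390/-0.449 → slack +1.400/-1.129; half-tol=0.419, Σhalf²=0.452605
  -E: nom -27.800 → Σnom=0.500; wc +0.252/-0.050 → slack +1.652/-1.179; half-tol=0.151, Σhalf²=0.475406
  -F: nom -1.170 → Σnom=-0.670; wc +0.417/-0.110 → slack +2.069/-1.289; half-tol=0.264, Σhalf²=0.544839
Nominal = -0.670. Worst-case = [-0.670 - 1.289, -0.670 + 2.069] = [-1.959, 1.399]. RSS = √0.544839 = 0.738.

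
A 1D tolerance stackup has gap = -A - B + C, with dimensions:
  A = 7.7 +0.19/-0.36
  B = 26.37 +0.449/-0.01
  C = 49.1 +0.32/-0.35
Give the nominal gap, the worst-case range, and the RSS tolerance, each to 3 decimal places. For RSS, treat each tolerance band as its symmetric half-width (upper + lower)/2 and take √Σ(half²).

Stack each dimension's contribution:
  -A: nom -7.700 → Σnom=-7.700; wc +0.360/-0.190 → slack +0.360/-0.190; half-tol=0.275, Σhalf²=0.075625
  -B: nom -26.370 → Σnom=-34.070; wc +0.010/-0.449 → slack +0.370/-0.639; half-tol=0.230, Σhalf²=0.128295
  +C: nom +49.100 → Σnom=15.030; wc +0.320/-0.350 → slack +0.690/-0.989; half-tol=0.335, Σhalf²=0.240520
Nominal = 15.030. Worst-case = [15.030 - 0.989, 15.030 + 0.690] = [14.041, 15.720]. RSS = √0.240520 = 0.490.

nominal=15.030 wc=[14.041,15.720] rss=0.490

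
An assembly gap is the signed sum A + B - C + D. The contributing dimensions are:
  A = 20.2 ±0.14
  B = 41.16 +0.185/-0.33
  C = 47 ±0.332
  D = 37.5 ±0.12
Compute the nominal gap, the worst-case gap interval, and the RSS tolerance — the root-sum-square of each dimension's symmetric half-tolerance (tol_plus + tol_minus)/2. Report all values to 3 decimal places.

nominal=51.860 wc=[50.938,52.637] rss=0.459

Stack each dimension's contribution:
  +A: nom +20.200 → Σnom=20.200; wc +0.140/-0.140 → slack +0.140/-0.140; half-tol=0.140, Σhalf²=0.019600
  +B: nom +41.160 → Σnom=61.360; wc +0.185/-0.330 → slack +0.325/-0.470; half-tol=0.258, Σhalf²=0.085906
  -C: nom -47.000 → Σnom=14.360; wc +0.332/-0.332 → slack +0.657/-0.802; half-tol=0.332, Σhalf²=0.196130
  +D: nom +37.500 → Σnom=51.860; wc +0.120/-0.120 → slack +0.777/-0.922; half-tol=0.120, Σhalf²=0.210530
Nominal = 51.860. Worst-case = [51.860 - 0.922, 51.860 + 0.777] = [50.938, 52.637]. RSS = √0.210530 = 0.459.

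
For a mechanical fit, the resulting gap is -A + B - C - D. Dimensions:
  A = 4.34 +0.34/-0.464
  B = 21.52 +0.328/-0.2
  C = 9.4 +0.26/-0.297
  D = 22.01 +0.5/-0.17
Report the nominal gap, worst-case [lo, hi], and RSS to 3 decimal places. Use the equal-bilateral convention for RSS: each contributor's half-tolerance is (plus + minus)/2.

Stack each dimension's contribution:
  -A: nom -4.340 → Σnom=-4.340; wc +0.464/-0.340 → slack +0.464/-0.340; half-tol=0.402, Σhalf²=0.161604
  +B: nom +21.520 → Σnom=17.180; wc +0.328/-0.200 → slack +0.792/-0.540; half-tol=0.264, Σhalf²=0.231300
  -C: nom -9.400 → Σnom=7.780; wc +0.297/-0.260 → slack +1.089/-0.800; half-tol=0.278, Σhalf²=0.308862
  -D: nom -22.010 → Σnom=-14.230; wc +0.170/-0.500 → slack +1.259/-1.300; half-tol=0.335, Σhalf²=0.421087
Nominal = -14.230. Worst-case = [-14.230 - 1.300, -14.230 + 1.259] = [-15.530, -12.971]. RSS = √0.421087 = 0.649.

nominal=-14.230 wc=[-15.530,-12.971] rss=0.649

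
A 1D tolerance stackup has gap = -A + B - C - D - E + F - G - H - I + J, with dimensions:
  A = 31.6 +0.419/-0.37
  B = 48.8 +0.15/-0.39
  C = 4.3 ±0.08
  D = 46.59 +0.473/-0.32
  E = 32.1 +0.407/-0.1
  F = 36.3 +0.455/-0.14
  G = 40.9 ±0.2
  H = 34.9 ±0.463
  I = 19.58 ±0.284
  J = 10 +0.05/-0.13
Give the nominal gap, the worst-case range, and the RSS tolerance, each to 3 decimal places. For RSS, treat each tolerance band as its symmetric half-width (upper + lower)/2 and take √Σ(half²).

Stack each dimension's contribution:
  -A: nom -31.600 → Σnom=-31.600; wc +0.370/-0.419 → slack +0.370/-0.419; half-tol=0.394, Σhalf²=0.155630
  +B: nom +48.800 → Σnom=17.200; wc +0.150/-0.390 → slack +0.520/-0.809; half-tol=0.270, Σhalf²=0.228530
  -C: nom -4.300 → Σnom=12.900; wc +0.080/-0.080 → slack +0.600/-0.889; half-tol=0.080, Σhalf²=0.234930
  -D: nom -46.590 → Σnom=-33.690; wc +0.320/-0.473 → slack +0.920/-1.362; half-tol=0.396, Σhalf²=0.392142
  -E: nom -32.100 → Σnom=-65.790; wc +0.100/-0.407 → slack +1.020/-1.769; half-tol=0.254, Σhalf²=0.456405
  +F: nom +36.300 → Σnom=-29.490; wc +0.455/-0.140 → slack +1.475/-1.909; half-tol=0.297, Σhalf²=0.544911
  -G: nom -40.900 → Σnom=-70.390; wc +0.200/-0.200 → slack +1.675/-2.109; half-tol=0.200, Σhalf²=0.584911
  -H: nom -34.900 → Σnom=-105.290; wc +0.463/-0.463 → slack +2.138/-2.572; half-tol=0.463, Σhalf²=0.799280
  -I: nom -19.580 → Σnom=-124.870; wc +0.284/-0.284 → slack +2.422/-2.856; half-tol=0.284, Σhalf²=0.879936
  +J: nom +10.000 → Σnom=-114.870; wc +0.050/-0.130 → slack +2.472/-2.986; half-tol=0.090, Σhalf²=0.888036
Nominal = -114.870. Worst-case = [-114.870 - 2.986, -114.870 + 2.472] = [-117.856, -112.398]. RSS = √0.888036 = 0.942.

nominal=-114.870 wc=[-117.856,-112.398] rss=0.942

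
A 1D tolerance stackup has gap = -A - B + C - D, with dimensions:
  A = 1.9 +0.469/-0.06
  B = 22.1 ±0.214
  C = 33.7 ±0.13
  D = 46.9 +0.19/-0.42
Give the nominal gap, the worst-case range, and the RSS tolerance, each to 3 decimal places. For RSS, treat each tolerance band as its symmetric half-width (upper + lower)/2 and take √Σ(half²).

nominal=-37.200 wc=[-38.203,-36.376] rss=0.475

Stack each dimension's contribution:
  -A: nom -1.900 → Σnom=-1.900; wc +0.060/-0.469 → slack +0.060/-0.469; half-tol=0.264, Σhalf²=0.069960
  -B: nom -22.100 → Σnom=-24.000; wc +0.214/-0.214 → slack +0.274/-0.683; half-tol=0.214, Σhalf²=0.115756
  +C: nom +33.700 → Σnom=9.700; wc +0.130/-0.130 → slack +0.404/-0.813; half-tol=0.130, Σhalf²=0.132656
  -D: nom -46.900 → Σnom=-37.200; wc +0.420/-0.190 → slack +0.824/-1.003; half-tol=0.305, Σhalf²=0.225681
Nominal = -37.200. Worst-case = [-37.200 - 1.003, -37.200 + 0.824] = [-38.203, -36.376]. RSS = √0.225681 = 0.475.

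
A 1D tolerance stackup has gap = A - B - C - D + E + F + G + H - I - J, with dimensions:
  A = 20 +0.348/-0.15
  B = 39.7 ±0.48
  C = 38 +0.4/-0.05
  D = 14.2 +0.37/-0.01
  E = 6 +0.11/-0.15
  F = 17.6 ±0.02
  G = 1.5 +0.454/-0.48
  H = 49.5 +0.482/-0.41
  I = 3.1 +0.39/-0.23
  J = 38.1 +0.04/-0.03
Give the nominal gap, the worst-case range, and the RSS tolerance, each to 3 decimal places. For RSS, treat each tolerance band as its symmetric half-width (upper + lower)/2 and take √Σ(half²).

nominal=-38.500 wc=[-41.390,-36.286] rss=0.954

Stack each dimension's contribution:
  +A: nom +20.000 → Σnom=20.000; wc +0.348/-0.150 → slack +0.348/-0.150; half-tol=0.249, Σhalf²=0.062001
  -B: nom -39.700 → Σnom=-19.700; wc +0.480/-0.480 → slack +0.828/-0.630; half-tol=0.480, Σhalf²=0.292401
  -C: nom -38.000 → Σnom=-57.700; wc +0.050/-0.400 → slack +0.878/-1.030; half-tol=0.225, Σhalf²=0.343026
  -D: nom -14.200 → Σnom=-71.900; wc +0.010/-0.370 → slack +0.888/-1.400; half-tol=0.190, Σhalf²=0.379126
  +E: nom +6.000 → Σnom=-65.900; wc +0.110/-0.150 → slack +0.998/-1.550; half-tol=0.130, Σhalf²=0.396026
  +F: nom +17.600 → Σnom=-48.300; wc +0.020/-0.020 → slack +1.018/-1.570; half-tol=0.020, Σhalf²=0.396426
  +G: nom +1.500 → Σnom=-46.800; wc +0.454/-0.480 → slack +1.472/-2.050; half-tol=0.467, Σhalf²=0.614515
  +H: nom +49.500 → Σnom=2.700; wc +0.482/-0.410 → slack +1.954/-2.460; half-tol=0.446, Σhalf²=0.813431
  -I: nom -3.100 → Σnom=-0.400; wc +0.230/-0.390 → slack +2.184/-2.850; half-tol=0.310, Σhalf²=0.909531
  -J: nom -38.100 → Σnom=-38.500; wc +0.030/-0.040 → slack +2.214/-2.890; half-tol=0.035, Σhalf²=0.910756
Nominal = -38.500. Worst-case = [-38.500 - 2.890, -38.500 + 2.214] = [-41.390, -36.286]. RSS = √0.910756 = 0.954.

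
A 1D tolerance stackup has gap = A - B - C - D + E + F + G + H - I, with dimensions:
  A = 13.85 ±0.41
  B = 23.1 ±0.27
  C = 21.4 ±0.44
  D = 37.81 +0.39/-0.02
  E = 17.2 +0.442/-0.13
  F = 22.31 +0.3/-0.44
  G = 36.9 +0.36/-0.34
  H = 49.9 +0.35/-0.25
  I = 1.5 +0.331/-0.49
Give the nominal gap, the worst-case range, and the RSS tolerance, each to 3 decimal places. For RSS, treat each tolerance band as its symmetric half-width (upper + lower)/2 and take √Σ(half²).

Stack each dimension's contribution:
  +A: nom +13.850 → Σnom=13.850; wc +0.410/-0.410 → slack +0.410/-0.410; half-tol=0.410, Σhalf²=0.168100
  -B: nom -23.100 → Σnom=-9.250; wc +0.270/-0.270 → slack +0.680/-0.680; half-tol=0.270, Σhalf²=0.241000
  -C: nom -21.400 → Σnom=-30.650; wc +0.440/-0.440 → slack +1.120/-1.120; half-tol=0.440, Σhalf²=0.434600
  -D: nom -37.810 → Σnom=-68.460; wc +0.020/-0.390 → slack +1.140/-1.510; half-tol=0.205, Σhalf²=0.476625
  +E: nom +17.200 → Σnom=-51.260; wc +0.442/-0.130 → slack +1.582/-1.640; half-tol=0.286, Σhalf²=0.558421
  +F: nom +22.310 → Σnom=-28.950; wc +0.300/-0.440 → slack +1.882/-2.080; half-tol=0.370, Σhalf²=0.695321
  +G: nom +36.900 → Σnom=7.950; wc +0.360/-0.340 → slack +2.242/-2.420; half-tol=0.350, Σhalf²=0.817821
  +H: nom +49.900 → Σnom=57.850; wc +0.350/-0.250 → slack +2.592/-2.670; half-tol=0.300, Σhalf²=0.907821
  -I: nom -1.500 → Σnom=56.350; wc +0.490/-0.331 → slack +3.082/-3.001; half-tol=0.410, Σhalf²=1.076331
Nominal = 56.350. Worst-case = [56.350 - 3.001, 56.350 + 3.082] = [53.349, 59.432]. RSS = √1.076331 = 1.037.

nominal=56.350 wc=[53.349,59.432] rss=1.037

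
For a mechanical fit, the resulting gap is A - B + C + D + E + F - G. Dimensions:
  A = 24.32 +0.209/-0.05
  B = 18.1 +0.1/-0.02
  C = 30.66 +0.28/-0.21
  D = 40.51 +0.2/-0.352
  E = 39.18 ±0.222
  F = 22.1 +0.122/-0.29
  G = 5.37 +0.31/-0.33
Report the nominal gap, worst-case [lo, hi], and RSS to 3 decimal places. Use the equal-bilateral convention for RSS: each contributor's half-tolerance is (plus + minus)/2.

nominal=133.300 wc=[131.766,134.683] rss=0.592

Stack each dimension's contribution:
  +A: nom +24.320 → Σnom=24.320; wc +0.209/-0.050 → slack +0.209/-0.050; half-tol=0.130, Σhalf²=0.016770
  -B: nom -18.100 → Σnom=6.220; wc +0.020/-0.100 → slack +0.229/-0.150; half-tol=0.060, Σhalf²=0.020370
  +C: nom +30.660 → Σnom=36.880; wc +0.280/-0.210 → slack +0.509/-0.360; half-tol=0.245, Σhalf²=0.080395
  +D: nom +40.510 → Σnom=77.390; wc +0.200/-0.352 → slack +0.709/-0.712; half-tol=0.276, Σhalf²=0.156571
  +E: nom +39.180 → Σnom=116.570; wc +0.222/-0.222 → slack +0.931/-0.934; half-tol=0.222, Σhalf²=0.205855
  +F: nom +22.100 → Σnom=138.670; wc +0.122/-0.290 → slack +1.053/-1.224; half-tol=0.206, Σhalf²=0.248291
  -G: nom -5.370 → Σnom=133.300; wc +0.330/-0.310 → slack +1.383/-1.534; half-tol=0.320, Σhalf²=0.350691
Nominal = 133.300. Worst-case = [133.300 - 1.534, 133.300 + 1.383] = [131.766, 134.683]. RSS = √0.350691 = 0.592.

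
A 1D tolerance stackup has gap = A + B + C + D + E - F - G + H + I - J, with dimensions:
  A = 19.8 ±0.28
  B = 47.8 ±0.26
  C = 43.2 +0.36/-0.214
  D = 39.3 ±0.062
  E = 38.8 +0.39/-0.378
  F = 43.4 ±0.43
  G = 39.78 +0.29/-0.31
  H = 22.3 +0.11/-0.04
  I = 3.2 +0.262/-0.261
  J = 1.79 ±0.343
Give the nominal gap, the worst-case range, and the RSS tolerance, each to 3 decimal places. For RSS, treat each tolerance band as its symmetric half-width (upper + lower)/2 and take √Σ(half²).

nominal=129.430 wc=[126.872,132.237] rss=0.920

Stack each dimension's contribution:
  +A: nom +19.800 → Σnom=19.800; wc +0.280/-0.280 → slack +0.280/-0.280; half-tol=0.280, Σhalf²=0.078400
  +B: nom +47.800 → Σnom=67.600; wc +0.260/-0.260 → slack +0.540/-0.540; half-tol=0.260, Σhalf²=0.146000
  +C: nom +43.200 → Σnom=110.800; wc +0.360/-0.214 → slack +0.900/-0.754; half-tol=0.287, Σhalf²=0.228369
  +D: nom +39.300 → Σnom=150.100; wc +0.062/-0.062 → slack +0.962/-0.816; half-tol=0.062, Σhalf²=0.232213
  +E: nom +38.800 → Σnom=188.900; wc +0.390/-0.378 → slack +1.352/-1.194; half-tol=0.384, Σhalf²=0.379669
  -F: nom -43.400 → Σnom=145.500; wc +0.430/-0.430 → slack +1.782/-1.624; half-tol=0.430, Σhalf²=0.564569
  -G: nom -39.780 → Σnom=105.720; wc +0.310/-0.290 → slack +2.092/-1.914; half-tol=0.300, Σhalf²=0.654569
  +H: nom +22.300 → Σnom=128.020; wc +0.110/-0.040 → slack +2.202/-1.954; half-tol=0.075, Σhalf²=0.660194
  +I: nom +3.200 → Σnom=131.220; wc +0.262/-0.261 → slack +2.464/-2.215; half-tol=0.262, Σhalf²=0.728576
  -J: nom -1.790 → Σnom=129.430; wc +0.343/-0.343 → slack +2.807/-2.558; half-tol=0.343, Σhalf²=0.846225
Nominal = 129.430. Worst-case = [129.430 - 2.558, 129.430 + 2.807] = [126.872, 132.237]. RSS = √0.846225 = 0.920.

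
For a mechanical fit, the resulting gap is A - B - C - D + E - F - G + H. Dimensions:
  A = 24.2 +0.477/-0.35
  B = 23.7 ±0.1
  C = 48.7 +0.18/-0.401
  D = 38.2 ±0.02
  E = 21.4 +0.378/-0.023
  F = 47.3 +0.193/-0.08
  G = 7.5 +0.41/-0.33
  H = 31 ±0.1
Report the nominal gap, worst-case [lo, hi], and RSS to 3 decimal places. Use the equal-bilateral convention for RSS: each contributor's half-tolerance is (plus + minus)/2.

nominal=-88.800 wc=[-90.176,-86.914] rss=0.687

Stack each dimension's contribution:
  +A: nom +24.200 → Σnom=24.200; wc +0.477/-0.350 → slack +0.477/-0.350; half-tol=0.413, Σhalf²=0.170982
  -B: nom -23.700 → Σnom=0.500; wc +0.100/-0.100 → slack +0.577/-0.450; half-tol=0.100, Σhalf²=0.180982
  -C: nom -48.700 → Σnom=-48.200; wc +0.401/-0.180 → slack +0.978/-0.630; half-tol=0.290, Σhalf²=0.265372
  -D: nom -38.200 → Σnom=-86.400; wc +0.020/-0.020 → slack +0.998/-0.650; half-tol=0.020, Σhalf²=0.265772
  +E: nom +21.400 → Σnom=-65.000; wc +0.378/-0.023 → slack +1.376/-0.673; half-tol=0.201, Σhalf²=0.305973
  -F: nom -47.300 → Σnom=-112.300; wc +0.080/-0.193 → slack +1.456/-0.866; half-tol=0.137, Σhalf²=0.324605
  -G: nom -7.500 → Σnom=-119.800; wc +0.330/-0.410 → slack +1.786/-1.276; half-tol=0.370, Σhalf²=0.461505
  +H: nom +31.000 → Σnom=-88.800; wc +0.100/-0.100 → slack +1.886/-1.376; half-tol=0.100, Σhalf²=0.471505
Nominal = -88.800. Worst-case = [-88.800 - 1.376, -88.800 + 1.886] = [-90.176, -86.914]. RSS = √0.471505 = 0.687.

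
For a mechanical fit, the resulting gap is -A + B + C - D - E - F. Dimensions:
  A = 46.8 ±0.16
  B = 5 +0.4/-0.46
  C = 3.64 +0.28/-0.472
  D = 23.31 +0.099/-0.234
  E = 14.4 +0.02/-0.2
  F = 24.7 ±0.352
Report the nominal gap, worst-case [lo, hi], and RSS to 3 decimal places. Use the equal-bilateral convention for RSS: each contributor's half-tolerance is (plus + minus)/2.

Stack each dimension's contribution:
  -A: nom -46.800 → Σnom=-46.800; wc +0.160/-0.160 → slack +0.160/-0.160; half-tol=0.160, Σhalf²=0.025600
  +B: nom +5.000 → Σnom=-41.800; wc +0.400/-0.460 → slack +0.560/-0.620; half-tol=0.430, Σhalf²=0.210500
  +C: nom +3.640 → Σnom=-38.160; wc +0.280/-0.472 → slack +0.840/-1.092; half-tol=0.376, Σhalf²=0.351876
  -D: nom -23.310 → Σnom=-61.470; wc +0.234/-0.099 → slack +1.074/-1.191; half-tol=0.167, Σhalf²=0.379598
  -E: nom -14.400 → Σnom=-75.870; wc +0.200/-0.020 → slack +1.274/-1.211; half-tol=0.110, Σhalf²=0.391698
  -F: nom -24.700 → Σnom=-100.570; wc +0.352/-0.352 → slack +1.626/-1.563; half-tol=0.352, Σhalf²=0.515602
Nominal = -100.570. Worst-case = [-100.570 - 1.563, -100.570 + 1.626] = [-102.133, -98.944]. RSS = √0.515602 = 0.718.

nominal=-100.570 wc=[-102.133,-98.944] rss=0.718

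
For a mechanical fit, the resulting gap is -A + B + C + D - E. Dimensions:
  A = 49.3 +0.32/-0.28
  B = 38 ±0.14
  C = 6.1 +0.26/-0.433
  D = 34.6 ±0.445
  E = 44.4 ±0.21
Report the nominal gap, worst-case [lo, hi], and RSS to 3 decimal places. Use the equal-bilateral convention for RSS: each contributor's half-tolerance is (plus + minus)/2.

nominal=-15.000 wc=[-16.548,-13.665] rss=0.687

Stack each dimension's contribution:
  -A: nom -49.300 → Σnom=-49.300; wc +0.280/-0.320 → slack +0.280/-0.320; half-tol=0.300, Σhalf²=0.090000
  +B: nom +38.000 → Σnom=-11.300; wc +0.140/-0.140 → slack +0.420/-0.460; half-tol=0.140, Σhalf²=0.109600
  +C: nom +6.100 → Σnom=-5.200; wc +0.260/-0.433 → slack +0.680/-0.893; half-tol=0.347, Σhalf²=0.229662
  +D: nom +34.600 → Σnom=29.400; wc +0.445/-0.445 → slack +1.125/-1.338; half-tol=0.445, Σhalf²=0.427687
  -E: nom -44.400 → Σnom=-15.000; wc +0.210/-0.210 → slack +1.335/-1.548; half-tol=0.210, Σhalf²=0.471787
Nominal = -15.000. Worst-case = [-15.000 - 1.548, -15.000 + 1.335] = [-16.548, -13.665]. RSS = √0.471787 = 0.687.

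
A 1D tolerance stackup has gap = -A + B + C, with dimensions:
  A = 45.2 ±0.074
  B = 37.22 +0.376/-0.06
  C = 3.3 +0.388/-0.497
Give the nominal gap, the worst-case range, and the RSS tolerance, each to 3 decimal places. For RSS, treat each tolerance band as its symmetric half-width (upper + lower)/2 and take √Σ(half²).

Stack each dimension's contribution:
  -A: nom -45.200 → Σnom=-45.200; wc +0.074/-0.074 → slack +0.074/-0.074; half-tol=0.074, Σhalf²=0.005476
  +B: nom +37.220 → Σnom=-7.980; wc +0.376/-0.060 → slack +0.450/-0.134; half-tol=0.218, Σhalf²=0.053000
  +C: nom +3.300 → Σnom=-4.680; wc +0.388/-0.497 → slack +0.838/-0.631; half-tol=0.443, Σhalf²=0.248806
Nominal = -4.680. Worst-case = [-4.680 - 0.631, -4.680 + 0.838] = [-5.311, -3.842]. RSS = √0.248806 = 0.499.

nominal=-4.680 wc=[-5.311,-3.842] rss=0.499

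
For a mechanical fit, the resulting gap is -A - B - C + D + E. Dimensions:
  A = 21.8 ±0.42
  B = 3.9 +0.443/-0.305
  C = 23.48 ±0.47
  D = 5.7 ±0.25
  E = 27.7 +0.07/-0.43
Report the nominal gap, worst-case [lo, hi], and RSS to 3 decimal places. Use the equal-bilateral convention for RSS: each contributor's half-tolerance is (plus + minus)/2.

nominal=-15.780 wc=[-17.793,-14.265] rss=0.814

Stack each dimension's contribution:
  -A: nom -21.800 → Σnom=-21.800; wc +0.420/-0.420 → slack +0.420/-0.420; half-tol=0.420, Σhalf²=0.176400
  -B: nom -3.900 → Σnom=-25.700; wc +0.305/-0.443 → slack +0.725/-0.863; half-tol=0.374, Σhalf²=0.316276
  -C: nom -23.480 → Σnom=-49.180; wc +0.470/-0.470 → slack +1.195/-1.333; half-tol=0.470, Σhalf²=0.537176
  +D: nom +5.700 → Σnom=-43.480; wc +0.250/-0.250 → slack +1.445/-1.583; half-tol=0.250, Σhalf²=0.599676
  +E: nom +27.700 → Σnom=-15.780; wc +0.070/-0.430 → slack +1.515/-2.013; half-tol=0.250, Σhalf²=0.662176
Nominal = -15.780. Worst-case = [-15.780 - 2.013, -15.780 + 1.515] = [-17.793, -14.265]. RSS = √0.662176 = 0.814.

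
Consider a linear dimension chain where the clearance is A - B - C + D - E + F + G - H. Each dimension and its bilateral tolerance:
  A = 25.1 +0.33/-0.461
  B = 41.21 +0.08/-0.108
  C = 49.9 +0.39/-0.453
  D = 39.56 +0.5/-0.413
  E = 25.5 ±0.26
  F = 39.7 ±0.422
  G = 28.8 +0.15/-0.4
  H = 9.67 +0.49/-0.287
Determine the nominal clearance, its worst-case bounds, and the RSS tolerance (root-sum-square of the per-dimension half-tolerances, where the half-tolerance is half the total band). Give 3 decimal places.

Stack each dimension's contribution:
  +A: nom +25.100 → Σnom=25.100; wc +0.330/-0.461 → slack +0.330/-0.461; half-tol=0.396, Σhalf²=0.156420
  -B: nom -41.210 → Σnom=-16.110; wc +0.108/-0.080 → slack +0.438/-0.541; half-tol=0.094, Σhalf²=0.165256
  -C: nom -49.900 → Σnom=-66.010; wc +0.453/-0.390 → slack +0.891/-0.931; half-tol=0.421, Σhalf²=0.342919
  +D: nom +39.560 → Σnom=-26.450; wc +0.500/-0.413 → slack +1.391/-1.344; half-tol=0.457, Σhalf²=0.551311
  -E: nom -25.500 → Σnom=-51.950; wc +0.260/-0.260 → slack +1.651/-1.604; half-tol=0.260, Σhalf²=0.618911
  +F: nom +39.700 → Σnom=-12.250; wc +0.422/-0.422 → slack +2.073/-2.026; half-tol=0.422, Σhalf²=0.796995
  +G: nom +28.800 → Σnom=16.550; wc +0.150/-0.400 → slack +2.223/-2.426; half-tol=0.275, Σhalf²=0.872620
  -H: nom -9.670 → Σnom=6.880; wc +0.287/-0.490 → slack +2.510/-2.916; half-tol=0.388, Σhalf²=1.023552
Nominal = 6.880. Worst-case = [6.880 - 2.916, 6.880 + 2.510] = [3.964, 9.390]. RSS = √1.023552 = 1.012.

nominal=6.880 wc=[3.964,9.390] rss=1.012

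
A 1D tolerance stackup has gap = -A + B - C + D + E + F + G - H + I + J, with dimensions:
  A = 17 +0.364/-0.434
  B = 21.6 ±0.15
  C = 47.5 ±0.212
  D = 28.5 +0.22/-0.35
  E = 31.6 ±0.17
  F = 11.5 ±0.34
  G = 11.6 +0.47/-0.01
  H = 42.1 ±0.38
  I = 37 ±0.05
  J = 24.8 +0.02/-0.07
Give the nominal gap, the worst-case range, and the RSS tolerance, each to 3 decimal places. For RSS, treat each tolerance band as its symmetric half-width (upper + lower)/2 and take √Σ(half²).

Stack each dimension's contribution:
  -A: nom -17.000 → Σnom=-17.000; wc +0.434/-0.364 → slack +0.434/-0.364; half-tol=0.399, Σhalf²=0.159201
  +B: nom +21.600 → Σnom=4.600; wc +0.150/-0.150 → slack +0.584/-0.514; half-tol=0.150, Σhalf²=0.181701
  -C: nom -47.500 → Σnom=-42.900; wc +0.212/-0.212 → slack +0.796/-0.726; half-tol=0.212, Σhalf²=0.226645
  +D: nom +28.500 → Σnom=-14.400; wc +0.220/-0.350 → slack +1.016/-1.076; half-tol=0.285, Σhalf²=0.307870
  +E: nom +31.600 → Σnom=17.200; wc +0.170/-0.170 → slack +1.186/-1.246; half-tol=0.170, Σhalf²=0.336770
  +F: nom +11.500 → Σnom=28.700; wc +0.340/-0.340 → slack +1.526/-1.586; half-tol=0.340, Σhalf²=0.452370
  +G: nom +11.600 → Σnom=40.300; wc +0.470/-0.010 → slack +1.996/-1.596; half-tol=0.240, Σhalf²=0.509970
  -H: nom -42.100 → Σnom=-1.800; wc +0.380/-0.380 → slack +2.376/-1.976; half-tol=0.380, Σhalf²=0.654370
  +I: nom +37.000 → Σnom=35.200; wc +0.050/-0.050 → slack +2.426/-2.026; half-tol=0.050, Σhalf²=0.656870
  +J: nom +24.800 → Σnom=60.000; wc +0.020/-0.070 → slack +2.446/-2.096; half-tol=0.045, Σhalf²=0.658895
Nominal = 60.000. Worst-case = [60.000 - 2.096, 60.000 + 2.446] = [57.904, 62.446]. RSS = √0.658895 = 0.812.

nominal=60.000 wc=[57.904,62.446] rss=0.812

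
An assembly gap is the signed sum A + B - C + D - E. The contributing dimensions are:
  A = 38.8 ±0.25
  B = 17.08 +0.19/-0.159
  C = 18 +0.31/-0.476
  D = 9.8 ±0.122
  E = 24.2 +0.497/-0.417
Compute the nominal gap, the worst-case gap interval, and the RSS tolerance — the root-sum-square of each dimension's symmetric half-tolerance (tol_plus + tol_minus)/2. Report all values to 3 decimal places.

Stack each dimension's contribution:
  +A: nom +38.800 → Σnom=38.800; wc +0.250/-0.250 → slack +0.250/-0.250; half-tol=0.250, Σhalf²=0.062500
  +B: nom +17.080 → Σnom=55.880; wc +0.190/-0.159 → slack +0.440/-0.409; half-tol=0.174, Σhalf²=0.092950
  -C: nom -18.000 → Σnom=37.880; wc +0.476/-0.310 → slack +0.916/-0.719; half-tol=0.393, Σhalf²=0.247399
  +D: nom +9.800 → Σnom=47.680; wc +0.122/-0.122 → slack +1.038/-0.841; half-tol=0.122, Σhalf²=0.262283
  -E: nom -24.200 → Σnom=23.480; wc +0.417/-0.497 → slack +1.455/-1.338; half-tol=0.457, Σhalf²=0.471132
Nominal = 23.480. Worst-case = [23.480 - 1.338, 23.480 + 1.455] = [22.142, 24.935]. RSS = √0.471132 = 0.686.

nominal=23.480 wc=[22.142,24.935] rss=0.686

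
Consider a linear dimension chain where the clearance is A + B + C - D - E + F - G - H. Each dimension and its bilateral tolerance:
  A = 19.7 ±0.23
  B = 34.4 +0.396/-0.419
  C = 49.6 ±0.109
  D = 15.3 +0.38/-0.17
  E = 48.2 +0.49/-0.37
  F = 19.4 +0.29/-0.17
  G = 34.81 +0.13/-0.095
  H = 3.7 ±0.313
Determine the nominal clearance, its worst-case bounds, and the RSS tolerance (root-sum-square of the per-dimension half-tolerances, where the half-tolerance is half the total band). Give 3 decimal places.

nominal=21.090 wc=[18.849,23.063] rss=0.809

Stack each dimension's contribution:
  +A: nom +19.700 → Σnom=19.700; wc +0.230/-0.230 → slack +0.230/-0.230; half-tol=0.230, Σhalf²=0.052900
  +B: nom +34.400 → Σnom=54.100; wc +0.396/-0.419 → slack +0.626/-0.649; half-tol=0.407, Σhalf²=0.218956
  +C: nom +49.600 → Σnom=103.700; wc +0.109/-0.109 → slack +0.735/-0.758; half-tol=0.109, Σhalf²=0.230837
  -D: nom -15.300 → Σnom=88.400; wc +0.170/-0.380 → slack +0.905/-1.138; half-tol=0.275, Σhalf²=0.306462
  -E: nom -48.200 → Σnom=40.200; wc +0.370/-0.490 → slack +1.275/-1.628; half-tol=0.430, Σhalf²=0.491362
  +F: nom +19.400 → Σnom=59.600; wc +0.290/-0.170 → slack +1.565/-1.798; half-tol=0.230, Σhalf²=0.544262
  -G: nom -34.810 → Σnom=24.790; wc +0.095/-0.130 → slack +1.660/-1.928; half-tol=0.113, Σhalf²=0.556918
  -H: nom -3.700 → Σnom=21.090; wc +0.313/-0.313 → slack +1.973/-2.241; half-tol=0.313, Σhalf²=0.654887
Nominal = 21.090. Worst-case = [21.090 - 2.241, 21.090 + 1.973] = [18.849, 23.063]. RSS = √0.654887 = 0.809.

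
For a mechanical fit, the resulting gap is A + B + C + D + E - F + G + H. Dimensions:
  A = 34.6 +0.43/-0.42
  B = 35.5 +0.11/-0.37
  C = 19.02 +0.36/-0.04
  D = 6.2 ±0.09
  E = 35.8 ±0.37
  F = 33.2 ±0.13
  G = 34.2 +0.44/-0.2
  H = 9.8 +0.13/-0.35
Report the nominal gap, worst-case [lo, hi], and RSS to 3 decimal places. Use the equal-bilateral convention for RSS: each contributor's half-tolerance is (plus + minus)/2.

Stack each dimension's contribution:
  +A: nom +34.600 → Σnom=34.600; wc +0.430/-0.420 → slack +0.430/-0.420; half-tol=0.425, Σhalf²=0.180625
  +B: nom +35.500 → Σnom=70.100; wc +0.110/-0.370 → slack +0.540/-0.790; half-tol=0.240, Σhalf²=0.238225
  +C: nom +19.020 → Σnom=89.120; wc +0.360/-0.040 → slack +0.900/-0.830; half-tol=0.200, Σhalf²=0.278225
  +D: nom +6.200 → Σnom=95.320; wc +0.090/-0.090 → slack +0.990/-0.920; half-tol=0.090, Σhalf²=0.286325
  +E: nom +35.800 → Σnom=131.120; wc +0.370/-0.370 → slack +1.360/-1.290; half-tol=0.370, Σhalf²=0.423225
  -F: nom -33.200 → Σnom=97.920; wc +0.130/-0.130 → slack +1.490/-1.420; half-tol=0.130, Σhalf²=0.440125
  +G: nom +34.200 → Σnom=132.120; wc +0.440/-0.200 → slack +1.930/-1.620; half-tol=0.320, Σhalf²=0.542525
  +H: nom +9.800 → Σnom=141.920; wc +0.130/-0.350 → slack +2.060/-1.970; half-tol=0.240, Σhalf²=0.600125
Nominal = 141.920. Worst-case = [141.920 - 1.970, 141.920 + 2.060] = [139.950, 143.980]. RSS = √0.600125 = 0.775.

nominal=141.920 wc=[139.950,143.980] rss=0.775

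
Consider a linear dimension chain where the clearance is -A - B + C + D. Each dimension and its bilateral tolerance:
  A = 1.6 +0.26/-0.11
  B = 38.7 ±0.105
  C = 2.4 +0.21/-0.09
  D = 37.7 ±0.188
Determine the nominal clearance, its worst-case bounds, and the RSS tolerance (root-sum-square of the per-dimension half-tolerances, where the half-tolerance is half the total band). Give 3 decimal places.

Stack each dimension's contribution:
  -A: nom -1.600 → Σnom=-1.600; wc +0.110/-0.260 → slack +0.110/-0.260; half-tol=0.185, Σhalf²=0.034225
  -B: nom -38.700 → Σnom=-40.300; wc +0.105/-0.105 → slack +0.215/-0.365; half-tol=0.105, Σhalf²=0.045250
  +C: nom +2.400 → Σnom=-37.900; wc +0.210/-0.090 → slack +0.425/-0.455; half-tol=0.150, Σhalf²=0.067750
  +D: nom +37.700 → Σnom=-0.200; wc +0.188/-0.188 → slack +0.613/-0.643; half-tol=0.188, Σhalf²=0.103094
Nominal = -0.200. Worst-case = [-0.200 - 0.643, -0.200 + 0.613] = [-0.843, 0.413]. RSS = √0.103094 = 0.321.

nominal=-0.200 wc=[-0.843,0.413] rss=0.321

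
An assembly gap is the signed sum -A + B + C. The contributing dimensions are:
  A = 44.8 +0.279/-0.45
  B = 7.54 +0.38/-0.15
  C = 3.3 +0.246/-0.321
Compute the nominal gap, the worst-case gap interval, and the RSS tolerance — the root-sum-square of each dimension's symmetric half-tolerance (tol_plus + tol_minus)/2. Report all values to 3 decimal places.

Stack each dimension's contribution:
  -A: nom -44.800 → Σnom=-44.800; wc +0.450/-0.279 → slack +0.450/-0.279; half-tol=0.365, Σhalf²=0.132860
  +B: nom +7.540 → Σnom=-37.260; wc +0.380/-0.150 → slack +0.830/-0.429; half-tol=0.265, Σhalf²=0.203085
  +C: nom +3.300 → Σnom=-33.960; wc +0.246/-0.321 → slack +1.076/-0.750; half-tol=0.283, Σhalf²=0.283458
Nominal = -33.960. Worst-case = [-33.960 - 0.750, -33.960 + 1.076] = [-34.710, -32.884]. RSS = √0.283458 = 0.532.

nominal=-33.960 wc=[-34.710,-32.884] rss=0.532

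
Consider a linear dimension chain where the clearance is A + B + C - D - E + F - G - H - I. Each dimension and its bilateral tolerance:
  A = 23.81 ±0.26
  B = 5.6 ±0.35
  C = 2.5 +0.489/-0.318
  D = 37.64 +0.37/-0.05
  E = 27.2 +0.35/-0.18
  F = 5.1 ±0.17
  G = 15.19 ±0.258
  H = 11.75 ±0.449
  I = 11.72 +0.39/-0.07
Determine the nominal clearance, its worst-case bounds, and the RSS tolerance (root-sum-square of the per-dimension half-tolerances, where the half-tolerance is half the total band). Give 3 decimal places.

nominal=-66.490 wc=[-69.405,-64.214] rss=0.904

Stack each dimension's contribution:
  +A: nom +23.810 → Σnom=23.810; wc +0.260/-0.260 → slack +0.260/-0.260; half-tol=0.260, Σhalf²=0.067600
  +B: nom +5.600 → Σnom=29.410; wc +0.350/-0.350 → slack +0.610/-0.610; half-tol=0.350, Σhalf²=0.190100
  +C: nom +2.500 → Σnom=31.910; wc +0.489/-0.318 → slack +1.099/-0.928; half-tol=0.403, Σhalf²=0.352912
  -D: nom -37.640 → Σnom=-5.730; wc +0.050/-0.370 → slack +1.149/-1.298; half-tol=0.210, Σhalf²=0.397012
  -E: nom -27.200 → Σnom=-32.930; wc +0.180/-0.350 → slack +1.329/-1.648; half-tol=0.265, Σhalf²=0.467237
  +F: nom +5.100 → Σnom=-27.830; wc +0.170/-0.170 → slack +1.499/-1.818; half-tol=0.170, Σhalf²=0.496137
  -G: nom -15.190 → Σnom=-43.020; wc +0.258/-0.258 → slack +1.757/-2.076; half-tol=0.258, Σhalf²=0.562701
  -H: nom -11.750 → Σnom=-54.770; wc +0.449/-0.449 → slack +2.206/-2.525; half-tol=0.449, Σhalf²=0.764302
  -I: nom -11.720 → Σnom=-66.490; wc +0.070/-0.390 → slack +2.276/-2.915; half-tol=0.230, Σhalf²=0.817202
Nominal = -66.490. Worst-case = [-66.490 - 2.915, -66.490 + 2.276] = [-69.405, -64.214]. RSS = √0.817202 = 0.904.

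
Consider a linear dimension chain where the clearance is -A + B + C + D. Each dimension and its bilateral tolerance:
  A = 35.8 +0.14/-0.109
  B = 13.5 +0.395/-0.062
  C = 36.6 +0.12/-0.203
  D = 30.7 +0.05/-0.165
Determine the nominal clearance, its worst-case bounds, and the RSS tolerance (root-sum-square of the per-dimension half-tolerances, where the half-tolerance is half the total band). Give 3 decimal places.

Stack each dimension's contribution:
  -A: nom -35.800 → Σnom=-35.800; wc +0.109/-0.140 → slack +0.109/-0.140; half-tol=0.124, Σhalf²=0.015500
  +B: nom +13.500 → Σnom=-22.300; wc +0.395/-0.062 → slack +0.504/-0.202; half-tol=0.229, Σhalf²=0.067713
  +C: nom +36.600 → Σnom=14.300; wc +0.120/-0.203 → slack +0.624/-0.405; half-tol=0.162, Σhalf²=0.093795
  +D: nom +30.700 → Σnom=45.000; wc +0.050/-0.165 → slack +0.674/-0.570; half-tol=0.108, Σhalf²=0.105351
Nominal = 45.000. Worst-case = [45.000 - 0.570, 45.000 + 0.674] = [44.430, 45.674]. RSS = √0.105351 = 0.325.

nominal=45.000 wc=[44.430,45.674] rss=0.325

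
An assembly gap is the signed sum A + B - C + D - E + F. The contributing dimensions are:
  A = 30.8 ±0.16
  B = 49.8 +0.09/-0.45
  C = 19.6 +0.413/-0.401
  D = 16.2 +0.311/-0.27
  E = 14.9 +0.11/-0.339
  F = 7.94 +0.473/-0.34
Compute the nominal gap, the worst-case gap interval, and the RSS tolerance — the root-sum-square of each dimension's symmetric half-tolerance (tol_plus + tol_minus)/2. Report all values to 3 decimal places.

Stack each dimension's contribution:
  +A: nom +30.800 → Σnom=30.800; wc +0.160/-0.160 → slack +0.160/-0.160; half-tol=0.160, Σhalf²=0.025600
  +B: nom +49.800 → Σnom=80.600; wc +0.090/-0.450 → slack +0.250/-0.610; half-tol=0.270, Σhalf²=0.098500
  -C: nom -19.600 → Σnom=61.000; wc +0.401/-0.413 → slack +0.651/-1.023; half-tol=0.407, Σhalf²=0.264149
  +D: nom +16.200 → Σnom=77.200; wc +0.311/-0.270 → slack +0.962/-1.293; half-tol=0.290, Σhalf²=0.348539
  -E: nom -14.900 → Σnom=62.300; wc +0.339/-0.110 → slack +1.301/-1.403; half-tol=0.225, Σhalf²=0.398940
  +F: nom +7.940 → Σnom=70.240; wc +0.473/-0.340 → slack +1.774/-1.743; half-tol=0.406, Σhalf²=0.564182
Nominal = 70.240. Worst-case = [70.240 - 1.743, 70.240 + 1.774] = [68.497, 72.014]. RSS = √0.564182 = 0.751.

nominal=70.240 wc=[68.497,72.014] rss=0.751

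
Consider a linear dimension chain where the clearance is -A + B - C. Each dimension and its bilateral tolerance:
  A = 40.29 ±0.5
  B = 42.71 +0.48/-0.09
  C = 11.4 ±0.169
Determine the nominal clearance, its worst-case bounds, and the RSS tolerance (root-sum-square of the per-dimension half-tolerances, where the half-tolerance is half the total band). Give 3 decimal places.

Stack each dimension's contribution:
  -A: nom -40.290 → Σnom=-40.290; wc +0.500/-0.500 → slack +0.500/-0.500; half-tol=0.500, Σhalf²=0.250000
  +B: nom +42.710 → Σnom=2.420; wc +0.480/-0.090 → slack +0.980/-0.590; half-tol=0.285, Σhalf²=0.331225
  -C: nom -11.400 → Σnom=-8.980; wc +0.169/-0.169 → slack +1.149/-0.759; half-tol=0.169, Σhalf²=0.359786
Nominal = -8.980. Worst-case = [-8.980 - 0.759, -8.980 + 1.149] = [-9.739, -7.831]. RSS = √0.359786 = 0.600.

nominal=-8.980 wc=[-9.739,-7.831] rss=0.600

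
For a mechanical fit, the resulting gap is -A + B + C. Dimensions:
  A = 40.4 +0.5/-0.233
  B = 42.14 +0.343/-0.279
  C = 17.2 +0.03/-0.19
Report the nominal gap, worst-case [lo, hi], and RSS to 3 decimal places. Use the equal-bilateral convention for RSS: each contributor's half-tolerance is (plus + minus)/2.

nominal=18.940 wc=[17.971,19.546] rss=0.493

Stack each dimension's contribution:
  -A: nom -40.400 → Σnom=-40.400; wc +0.233/-0.500 → slack +0.233/-0.500; half-tol=0.366, Σhalf²=0.134322
  +B: nom +42.140 → Σnom=1.740; wc +0.343/-0.279 → slack +0.576/-0.779; half-tol=0.311, Σhalf²=0.231043
  +C: nom +17.200 → Σnom=18.940; wc +0.030/-0.190 → slack +0.606/-0.969; half-tol=0.110, Σhalf²=0.243143
Nominal = 18.940. Worst-case = [18.940 - 0.969, 18.940 + 0.606] = [17.971, 19.546]. RSS = √0.243143 = 0.493.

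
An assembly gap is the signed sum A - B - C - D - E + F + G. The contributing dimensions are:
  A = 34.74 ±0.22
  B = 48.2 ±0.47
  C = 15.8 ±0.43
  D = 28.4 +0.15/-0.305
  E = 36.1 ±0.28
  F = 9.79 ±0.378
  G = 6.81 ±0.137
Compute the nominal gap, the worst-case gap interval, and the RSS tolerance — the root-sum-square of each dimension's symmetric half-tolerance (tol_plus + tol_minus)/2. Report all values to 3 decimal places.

nominal=-77.160 wc=[-79.225,-74.940] rss=0.864

Stack each dimension's contribution:
  +A: nom +34.740 → Σnom=34.740; wc +0.220/-0.220 → slack +0.220/-0.220; half-tol=0.220, Σhalf²=0.048400
  -B: nom -48.200 → Σnom=-13.460; wc +0.470/-0.470 → slack +0.690/-0.690; half-tol=0.470, Σhalf²=0.269300
  -C: nom -15.800 → Σnom=-29.260; wc +0.430/-0.430 → slack +1.120/-1.120; half-tol=0.430, Σhalf²=0.454200
  -D: nom -28.400 → Σnom=-57.660; wc +0.305/-0.150 → slack +1.425/-1.270; half-tol=0.227, Σhalf²=0.505956
  -E: nom -36.100 → Σnom=-93.760; wc +0.280/-0.280 → slack +1.705/-1.550; half-tol=0.280, Σhalf²=0.584356
  +F: nom +9.790 → Σnom=-83.970; wc +0.378/-0.378 → slack +2.083/-1.928; half-tol=0.378, Σhalf²=0.727240
  +G: nom +6.810 → Σnom=-77.160; wc +0.137/-0.137 → slack +2.220/-2.065; half-tol=0.137, Σhalf²=0.746009
Nominal = -77.160. Worst-case = [-77.160 - 2.065, -77.160 + 2.220] = [-79.225, -74.940]. RSS = √0.746009 = 0.864.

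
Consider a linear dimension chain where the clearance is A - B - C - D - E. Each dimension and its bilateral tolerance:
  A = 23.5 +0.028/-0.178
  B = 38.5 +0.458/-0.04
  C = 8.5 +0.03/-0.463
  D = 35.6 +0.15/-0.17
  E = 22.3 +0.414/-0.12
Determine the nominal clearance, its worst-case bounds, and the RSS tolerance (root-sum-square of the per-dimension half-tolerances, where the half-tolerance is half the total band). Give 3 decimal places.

Stack each dimension's contribution:
  +A: nom +23.500 → Σnom=23.500; wc +0.028/-0.178 → slack +0.028/-0.178; half-tol=0.103, Σhalf²=0.010609
  -B: nom -38.500 → Σnom=-15.000; wc +0.040/-0.458 → slack +0.068/-0.636; half-tol=0.249, Σhalf²=0.072610
  -C: nom -8.500 → Σnom=-23.500; wc +0.463/-0.030 → slack +0.531/-0.666; half-tol=0.246, Σhalf²=0.133372
  -D: nom -35.600 → Σnom=-59.100; wc +0.170/-0.150 → slack +0.701/-0.816; half-tol=0.160, Σhalf²=0.158972
  -E: nom -22.300 → Σnom=-81.400; wc +0.120/-0.414 → slack +0.821/-1.230; half-tol=0.267, Σhalf²=0.230261
Nominal = -81.400. Worst-case = [-81.400 - 1.230, -81.400 + 0.821] = [-82.630, -80.579]. RSS = √0.230261 = 0.480.

nominal=-81.400 wc=[-82.630,-80.579] rss=0.480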